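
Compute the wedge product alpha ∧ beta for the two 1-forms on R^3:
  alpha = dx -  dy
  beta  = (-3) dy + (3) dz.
alpha ∧ beta = (-3) dx ∧ dy + (3) dx ∧ dz + (-3) dy ∧ dz

Distribute the wedge, using dx_i ∧ dx_j = -dx_j ∧ dx_i and dx_i ∧ dx_i = 0. For each pair (i, j) with i < j, the coefficient of dx_i ∧ dx_j in alpha ∧ beta is (alpha_i * beta_j - alpha_j * beta_i). Collecting: alpha ∧ beta = (-3) dx ∧ dy + (3) dx ∧ dz + (-3) dy ∧ dz.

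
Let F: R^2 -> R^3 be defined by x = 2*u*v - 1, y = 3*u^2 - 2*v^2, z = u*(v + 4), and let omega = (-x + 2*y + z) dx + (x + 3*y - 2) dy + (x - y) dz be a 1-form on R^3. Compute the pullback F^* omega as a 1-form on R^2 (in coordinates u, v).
F^* omega = (54*u^3 + 21*u^2*v - 12*u^2 - 36*u*v^2 + 16*u*v - 18*u - 6*v^3 + 8*v^2 + v - 4) du + (9*u^3 - 36*u^2*v + 8*u^2 - 14*u*v^2 + u + 24*v^3 + 12*v) dv

Using F^*(f dg) = (f ∘ F) d(g ∘ F), substitute each coordinate x_i by F_i(u, v) in f_i, and replace dx_i by d F_i = (∂F_i/∂u) du + (∂F_i/∂v) dv.
  For the x component: f_1(F) = 6*u^2 - u*v + 4*u - 4*v^2 + 1; d F_1 = (2*v) du + (2*u) dv
  For the y component: f_2(F) = 9*u^2 + 2*u*v - 6*v^2 - 3; d F_2 = (6*u) du + (-4*v) dv
  For the z component: f_3(F) = -3*u^2 + 2*u*v + 2*v^2 - 1; d F_3 = (v + 4) du + (u) dv
Combining and collecting du, dv coefficients:
  coeff of du: 54*u^3 + 21*u^2*v - 12*u^2 - 36*u*v^2 + 16*u*v - 18*u - 6*v^3 + 8*v^2 + v - 4
  coeff of dv: 9*u^3 - 36*u^2*v + 8*u^2 - 14*u*v^2 + u + 24*v^3 + 12*v
F^* omega = (54*u^3 + 21*u^2*v - 12*u^2 - 36*u*v^2 + 16*u*v - 18*u - 6*v^3 + 8*v^2 + v - 4) du + (9*u^3 - 36*u^2*v + 8*u^2 - 14*u*v^2 + u + 24*v^3 + 12*v) dv.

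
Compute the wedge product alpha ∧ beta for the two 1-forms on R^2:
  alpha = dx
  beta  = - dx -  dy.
alpha ∧ beta = (-1) dx ∧ dy

Distribute the wedge, using dx_i ∧ dx_j = -dx_j ∧ dx_i and dx_i ∧ dx_i = 0. For each pair (i, j) with i < j, the coefficient of dx_i ∧ dx_j in alpha ∧ beta is (alpha_i * beta_j - alpha_j * beta_i). Collecting: alpha ∧ beta = (-1) dx ∧ dy.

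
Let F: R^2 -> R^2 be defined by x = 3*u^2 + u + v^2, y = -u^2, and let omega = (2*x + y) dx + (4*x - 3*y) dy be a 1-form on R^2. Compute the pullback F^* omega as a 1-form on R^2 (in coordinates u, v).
F^* omega = (9*u^2 + 4*u*v^2 + 2*u + 2*v^2) du + (2*v*(5*u^2 + 2*u + 2*v^2)) dv

Using F^*(f dg) = (f ∘ F) d(g ∘ F), substitute each coordinate x_i by F_i(u, v) in f_i, and replace dx_i by d F_i = (∂F_i/∂u) du + (∂F_i/∂v) dv.
  For the x component: f_1(F) = 5*u^2 + 2*u + 2*v^2; d F_1 = (6*u + 1) du + (2*v) dv
  For the y component: f_2(F) = 15*u^2 + 4*u + 4*v^2; d F_2 = (-2*u) du + (0) dv
Combining and collecting du, dv coefficients:
  coeff of du: 9*u^2 + 4*u*v^2 + 2*u + 2*v^2
  coeff of dv: 2*v*(5*u^2 + 2*u + 2*v^2)
F^* omega = (9*u^2 + 4*u*v^2 + 2*u + 2*v^2) du + (2*v*(5*u^2 + 2*u + 2*v^2)) dv.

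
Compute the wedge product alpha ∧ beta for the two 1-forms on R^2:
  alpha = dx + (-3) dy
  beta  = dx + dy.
alpha ∧ beta = (4) dx ∧ dy

Distribute the wedge, using dx_i ∧ dx_j = -dx_j ∧ dx_i and dx_i ∧ dx_i = 0. For each pair (i, j) with i < j, the coefficient of dx_i ∧ dx_j in alpha ∧ beta is (alpha_i * beta_j - alpha_j * beta_i). Collecting: alpha ∧ beta = (4) dx ∧ dy.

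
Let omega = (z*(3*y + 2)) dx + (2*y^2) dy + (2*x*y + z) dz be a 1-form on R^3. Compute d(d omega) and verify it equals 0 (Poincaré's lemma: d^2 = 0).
d(d omega) = 0

Step 1: d omega = sum_{i<j} (∂f_j/∂x_i - ∂f_i/∂x_j) dx_i ∧ dx_j:
  coeff of dx ∧ dy: -3*z
  coeff of dx ∧ dz: -y - 2
  coeff of dy ∧ dz: 2*x
Step 2: Apply d again to each 2-form coefficient. The only possible 3-form in R^3 is dx ∧ dy ∧ dz, with coefficient
  ∂(coeff of dy∧dz)/∂x - ∂(coeff of dx∧dz)/∂y + ∂(coeff of dx∧dy)/∂z
  = ∂/∂x (2*x) - ∂/∂y (-y - 2) + ∂/∂z (-3*z).
Each of these terms simplifies to sums of mixed partials that cancel in pairs. The result is 0 (by equality of mixed partials for smooth functions — Schwarz / Clairaut).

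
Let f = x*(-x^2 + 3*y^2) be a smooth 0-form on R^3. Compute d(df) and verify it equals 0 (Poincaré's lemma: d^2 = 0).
d(df) = 0

Step 1: df = sum_i (∂f/∂x_i) dx_i = (-3*x^2 + 3*y^2) dx + (6*x*y) dy + (0) dz.
Step 2: Apply d again. Using the 1-form formula, the coefficient of dx ∧ dy in d(df) is ∂^2 f/∂x ∂y - ∂^2 f/∂y ∂x = (6*y) - (6*y) = 0 (equality of mixed partials for smooth f).
Similarly for dx ∧ dz and dy ∧ dz — all coefficients vanish. So d(df) = 0.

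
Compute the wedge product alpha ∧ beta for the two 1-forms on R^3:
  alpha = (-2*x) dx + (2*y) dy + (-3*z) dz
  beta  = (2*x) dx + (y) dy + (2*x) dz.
alpha ∧ beta = (-6*x*y) dx ∧ dy + (2*x*(-2*x + 3*z)) dx ∧ dz + (y*(4*x + 3*z)) dy ∧ dz

Distribute the wedge, using dx_i ∧ dx_j = -dx_j ∧ dx_i and dx_i ∧ dx_i = 0. For each pair (i, j) with i < j, the coefficient of dx_i ∧ dx_j in alpha ∧ beta is (alpha_i * beta_j - alpha_j * beta_i). Collecting: alpha ∧ beta = (-6*x*y) dx ∧ dy + (2*x*(-2*x + 3*z)) dx ∧ dz + (y*(4*x + 3*z)) dy ∧ dz.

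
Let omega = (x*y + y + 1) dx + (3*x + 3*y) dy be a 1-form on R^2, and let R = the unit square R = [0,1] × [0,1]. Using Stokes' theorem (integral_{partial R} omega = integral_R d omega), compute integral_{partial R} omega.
integral_(partial R) omega = 3/2

Stokes: integral_partial_R omega = integral_R d omega with d omega = (∂Q/∂x - ∂P/∂y) dx ∧ dy.
  ∂Q/∂x = 3
  ∂P/∂y = x + 1
  integrand = ∂Q/∂x - ∂P/∂y = 2 - x.
Integrating over R: integral_0^1 integral_0^1 (2 - x) dx dy = 3/2.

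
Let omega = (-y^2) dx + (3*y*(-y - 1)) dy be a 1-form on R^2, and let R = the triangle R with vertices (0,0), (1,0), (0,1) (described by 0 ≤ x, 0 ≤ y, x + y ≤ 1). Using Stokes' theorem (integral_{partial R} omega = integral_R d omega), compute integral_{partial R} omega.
integral_(partial R) omega = 1/3

Stokes: integral_partial_R omega = integral_R d omega with d omega = (∂Q/∂x - ∂P/∂y) dx ∧ dy.
  ∂Q/∂x = 0
  ∂P/∂y = -2*y
  integrand = ∂Q/∂x - ∂P/∂y = 2*y.
Integrating over R: integral_0^1 integral_0^{1-x} (2*y) dy dx = 1/3.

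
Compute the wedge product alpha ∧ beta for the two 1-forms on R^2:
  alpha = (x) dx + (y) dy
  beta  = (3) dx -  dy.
alpha ∧ beta = (-x - 3*y) dx ∧ dy

Distribute the wedge, using dx_i ∧ dx_j = -dx_j ∧ dx_i and dx_i ∧ dx_i = 0. For each pair (i, j) with i < j, the coefficient of dx_i ∧ dx_j in alpha ∧ beta is (alpha_i * beta_j - alpha_j * beta_i). Collecting: alpha ∧ beta = (-x - 3*y) dx ∧ dy.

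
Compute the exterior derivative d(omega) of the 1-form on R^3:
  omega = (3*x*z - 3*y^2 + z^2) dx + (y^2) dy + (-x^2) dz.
d(omega) = (6*y) dx ∧ dy + (-5*x - 2*z) dx ∧ dz

For a 1-form omega = sum_i f_i dx_i, the exterior derivative is
  d(omega) = sum_{i < j} (∂f_j/∂x_i - ∂f_i/∂x_j) dx_i ∧ dx_j.
  coefficient of dx ∧ dy: ∂f_2/∂x - ∂f_1/∂y = ∂(y^2)/∂x - ∂(3*x*z - 3*y^2 + z^2)/∂y = 6*y
  coefficient of dx ∧ dz: ∂f_3/∂x - ∂f_1/∂z = ∂(-x^2)/∂x - ∂(3*x*z - 3*y^2 + z^2)/∂z = -5*x - 2*z
Assembling: d(omega) = (6*y) dx ∧ dy + (-5*x - 2*z) dx ∧ dz.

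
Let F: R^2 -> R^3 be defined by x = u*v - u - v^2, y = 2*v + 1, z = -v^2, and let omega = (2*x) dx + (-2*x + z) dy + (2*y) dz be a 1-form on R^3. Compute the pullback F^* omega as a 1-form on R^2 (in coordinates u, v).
F^* omega = (2*u*v^2 - 4*u*v + 2*u - 2*v^3 + 2*v^2) du + (2*u^2*v - 2*u^2 - 6*u*v^2 + 4*u + 4*v^3 - 6*v^2 - 4*v) dv

Using F^*(f dg) = (f ∘ F) d(g ∘ F), substitute each coordinate x_i by F_i(u, v) in f_i, and replace dx_i by d F_i = (∂F_i/∂u) du + (∂F_i/∂v) dv.
  For the x component: f_1(F) = 2*u*v - 2*u - 2*v^2; d F_1 = (v - 1) du + (u - 2*v) dv
  For the y component: f_2(F) = -2*u*v + 2*u + v^2; d F_2 = (0) du + (2) dv
  For the z component: f_3(F) = 4*v + 2; d F_3 = (0) du + (-2*v) dv
Combining and collecting du, dv coefficients:
  coeff of du: 2*u*v^2 - 4*u*v + 2*u - 2*v^3 + 2*v^2
  coeff of dv: 2*u^2*v - 2*u^2 - 6*u*v^2 + 4*u + 4*v^3 - 6*v^2 - 4*v
F^* omega = (2*u*v^2 - 4*u*v + 2*u - 2*v^3 + 2*v^2) du + (2*u^2*v - 2*u^2 - 6*u*v^2 + 4*u + 4*v^3 - 6*v^2 - 4*v) dv.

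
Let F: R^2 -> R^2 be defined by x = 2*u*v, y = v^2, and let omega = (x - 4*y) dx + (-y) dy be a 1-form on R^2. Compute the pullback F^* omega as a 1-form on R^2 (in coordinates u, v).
F^* omega = (4*v^2*(u - 2*v)) du + (2*v*(2*u^2 - 4*u*v - v^2)) dv

Using F^*(f dg) = (f ∘ F) d(g ∘ F), substitute each coordinate x_i by F_i(u, v) in f_i, and replace dx_i by d F_i = (∂F_i/∂u) du + (∂F_i/∂v) dv.
  For the x component: f_1(F) = 2*v*(u - 2*v); d F_1 = (2*v) du + (2*u) dv
  For the y component: f_2(F) = -v^2; d F_2 = (0) du + (2*v) dv
Combining and collecting du, dv coefficients:
  coeff of du: 4*v^2*(u - 2*v)
  coeff of dv: 2*v*(2*u^2 - 4*u*v - v^2)
F^* omega = (4*v^2*(u - 2*v)) du + (2*v*(2*u^2 - 4*u*v - v^2)) dv.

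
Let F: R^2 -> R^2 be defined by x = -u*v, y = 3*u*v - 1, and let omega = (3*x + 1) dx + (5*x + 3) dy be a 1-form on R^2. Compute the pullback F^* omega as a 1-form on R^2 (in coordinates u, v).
F^* omega = (4*v*(-3*u*v + 2)) du + (4*u*(-3*u*v + 2)) dv

Using F^*(f dg) = (f ∘ F) d(g ∘ F), substitute each coordinate x_i by F_i(u, v) in f_i, and replace dx_i by d F_i = (∂F_i/∂u) du + (∂F_i/∂v) dv.
  For the x component: f_1(F) = -3*u*v + 1; d F_1 = (-v) du + (-u) dv
  For the y component: f_2(F) = -5*u*v + 3; d F_2 = (3*v) du + (3*u) dv
Combining and collecting du, dv coefficients:
  coeff of du: 4*v*(-3*u*v + 2)
  coeff of dv: 4*u*(-3*u*v + 2)
F^* omega = (4*v*(-3*u*v + 2)) du + (4*u*(-3*u*v + 2)) dv.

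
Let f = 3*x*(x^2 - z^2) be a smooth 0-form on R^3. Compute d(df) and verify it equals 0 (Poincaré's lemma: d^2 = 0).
d(df) = 0

Step 1: df = sum_i (∂f/∂x_i) dx_i = (9*x^2 - 3*z^2) dx + (0) dy + (-6*x*z) dz.
Step 2: Apply d again. Using the 1-form formula, the coefficient of dx ∧ dy in d(df) is ∂^2 f/∂x ∂y - ∂^2 f/∂y ∂x = (0) - (0) = 0 (equality of mixed partials for smooth f).
Similarly for dx ∧ dz and dy ∧ dz — all coefficients vanish. So d(df) = 0.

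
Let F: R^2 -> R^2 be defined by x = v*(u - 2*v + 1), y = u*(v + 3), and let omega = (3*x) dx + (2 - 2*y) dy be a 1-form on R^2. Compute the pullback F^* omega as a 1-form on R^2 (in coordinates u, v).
F^* omega = (u*v^2 - 12*u*v - 18*u - 6*v^3 + 3*v^2 + 2*v + 6) du + (u^2*v - 6*u^2 - 18*u*v^2 + 6*u*v + 2*u + 24*v^3 - 18*v^2 + 3*v) dv

Using F^*(f dg) = (f ∘ F) d(g ∘ F), substitute each coordinate x_i by F_i(u, v) in f_i, and replace dx_i by d F_i = (∂F_i/∂u) du + (∂F_i/∂v) dv.
  For the x component: f_1(F) = 3*v*(u - 2*v + 1); d F_1 = (v) du + (u - 4*v + 1) dv
  For the y component: f_2(F) = -2*u*v - 6*u + 2; d F_2 = (v + 3) du + (u) dv
Combining and collecting du, dv coefficients:
  coeff of du: u*v^2 - 12*u*v - 18*u - 6*v^3 + 3*v^2 + 2*v + 6
  coeff of dv: u^2*v - 6*u^2 - 18*u*v^2 + 6*u*v + 2*u + 24*v^3 - 18*v^2 + 3*v
F^* omega = (u*v^2 - 12*u*v - 18*u - 6*v^3 + 3*v^2 + 2*v + 6) du + (u^2*v - 6*u^2 - 18*u*v^2 + 6*u*v + 2*u + 24*v^3 - 18*v^2 + 3*v) dv.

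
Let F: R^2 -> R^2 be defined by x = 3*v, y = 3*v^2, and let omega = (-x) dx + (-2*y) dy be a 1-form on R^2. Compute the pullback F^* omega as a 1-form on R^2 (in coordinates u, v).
F^* omega = (-36*v^3 - 9*v) dv

Using F^*(f dg) = (f ∘ F) d(g ∘ F), substitute each coordinate x_i by F_i(u, v) in f_i, and replace dx_i by d F_i = (∂F_i/∂u) du + (∂F_i/∂v) dv.
  For the x component: f_1(F) = -3*v; d F_1 = (0) du + (3) dv
  For the y component: f_2(F) = -6*v^2; d F_2 = (0) du + (6*v) dv
Combining and collecting du, dv coefficients:
  coeff of du: 0
  coeff of dv: -36*v^3 - 9*v
F^* omega = (-36*v^3 - 9*v) dv.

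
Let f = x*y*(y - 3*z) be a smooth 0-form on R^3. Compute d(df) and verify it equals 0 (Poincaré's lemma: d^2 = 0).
d(df) = 0

Step 1: df = sum_i (∂f/∂x_i) dx_i = (y*(y - 3*z)) dx + (x*(2*y - 3*z)) dy + (-3*x*y) dz.
Step 2: Apply d again. Using the 1-form formula, the coefficient of dx ∧ dy in d(df) is ∂^2 f/∂x ∂y - ∂^2 f/∂y ∂x = (2*y - 3*z) - (2*y - 3*z) = 0 (equality of mixed partials for smooth f).
Similarly for dx ∧ dz and dy ∧ dz — all coefficients vanish. So d(df) = 0.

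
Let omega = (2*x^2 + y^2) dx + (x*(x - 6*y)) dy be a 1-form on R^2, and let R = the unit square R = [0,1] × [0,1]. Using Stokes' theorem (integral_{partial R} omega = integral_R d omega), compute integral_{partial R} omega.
integral_(partial R) omega = -3

Stokes: integral_partial_R omega = integral_R d omega with d omega = (∂Q/∂x - ∂P/∂y) dx ∧ dy.
  ∂Q/∂x = 2*x - 6*y
  ∂P/∂y = 2*y
  integrand = ∂Q/∂x - ∂P/∂y = 2*x - 8*y.
Integrating over R: integral_0^1 integral_0^1 (2*x - 8*y) dx dy = -3.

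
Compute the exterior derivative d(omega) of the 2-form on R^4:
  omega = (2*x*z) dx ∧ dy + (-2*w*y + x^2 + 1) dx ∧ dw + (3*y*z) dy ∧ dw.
d(omega) = (2*x) dx ∧ dy ∧ dz + (2*w) dx ∧ dy ∧ dw + (-3*y) dy ∧ dz ∧ dw

For a 2-form omega = sum_{i<j} g_{ij} dx_i ∧ dx_j, the exterior derivative is
  d(omega) = sum_{i<j} d(g_{ij}) ∧ dx_i ∧ dx_j = sum_{i<j, k} (∂g_{ij}/∂x_k) dx_k ∧ dx_i ∧ dx_j.
Expand each term, using dx_k ∧ dx_i ∧ dx_j = sgn(permutation) dx_{(a)} ∧ dx_{(b)} ∧ dx_{(c)} with (a < b < c) sorted:
  d(2*x*z) includes (∂/∂z)(2*x*z) dz = (2*x) dz, which multiplied by dx ∧ dy gives (2*x) dx ∧ dy ∧ dz
  d(-2*w*y + x^2 + 1) includes (∂/∂y)(-2*w*y + x^2 + 1) dy = (-2*w) dy, which multiplied by dx ∧ dw gives (2*w) dx ∧ dy ∧ dw
  d(3*y*z) includes (∂/∂z)(3*y*z) dz = (3*y) dz, which multiplied by dy ∧ dw gives (-3*y) dy ∧ dz ∧ dw
Collecting like 3-forms: d(omega) = (2*x) dx ∧ dy ∧ dz + (2*w) dx ∧ dy ∧ dw + (-3*y) dy ∧ dz ∧ dw.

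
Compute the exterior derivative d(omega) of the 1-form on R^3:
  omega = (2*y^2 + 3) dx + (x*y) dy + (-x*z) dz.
d(omega) = (-3*y) dx ∧ dy + (-z) dx ∧ dz

For a 1-form omega = sum_i f_i dx_i, the exterior derivative is
  d(omega) = sum_{i < j} (∂f_j/∂x_i - ∂f_i/∂x_j) dx_i ∧ dx_j.
  coefficient of dx ∧ dy: ∂f_2/∂x - ∂f_1/∂y = ∂(x*y)/∂x - ∂(2*y^2 + 3)/∂y = -3*y
  coefficient of dx ∧ dz: ∂f_3/∂x - ∂f_1/∂z = ∂(-x*z)/∂x - ∂(2*y^2 + 3)/∂z = -z
Assembling: d(omega) = (-3*y) dx ∧ dy + (-z) dx ∧ dz.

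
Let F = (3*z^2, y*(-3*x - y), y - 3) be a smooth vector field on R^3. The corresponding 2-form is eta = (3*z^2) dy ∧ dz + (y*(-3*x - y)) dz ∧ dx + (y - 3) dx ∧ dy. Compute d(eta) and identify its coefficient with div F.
d(eta) = (-3*x - 2*y) dx ∧ dy ∧ dz; div F = -3*x - 2*y

For a 2-form in R^3 of the form above, applying d gives a 3-form with coefficient ∂P/∂x + ∂Q/∂y + ∂R/∂z:
  ∂P/∂x = 0
  ∂Q/∂y = -3*x - 2*y
  ∂R/∂z = 0
Sum = -3*x - 2*y, which is exactly div F.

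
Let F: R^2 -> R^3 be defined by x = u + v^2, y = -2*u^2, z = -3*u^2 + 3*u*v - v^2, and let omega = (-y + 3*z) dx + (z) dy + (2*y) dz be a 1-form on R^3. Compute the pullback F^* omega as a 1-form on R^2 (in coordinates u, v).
F^* omega = (36*u^3 - 24*u^2*v - 7*u^2 + 4*u*v^2 + 9*u*v - 3*v^2) du + (-12*u^3 - 6*u^2*v + 18*u*v^2 - 6*v^3) dv

Using F^*(f dg) = (f ∘ F) d(g ∘ F), substitute each coordinate x_i by F_i(u, v) in f_i, and replace dx_i by d F_i = (∂F_i/∂u) du + (∂F_i/∂v) dv.
  For the x component: f_1(F) = -7*u^2 + 9*u*v - 3*v^2; d F_1 = (1) du + (2*v) dv
  For the y component: f_2(F) = -3*u^2 + 3*u*v - v^2; d F_2 = (-4*u) du + (0) dv
  For the z component: f_3(F) = -4*u^2; d F_3 = (-6*u + 3*v) du + (3*u - 2*v) dv
Combining and collecting du, dv coefficients:
  coeff of du: 36*u^3 - 24*u^2*v - 7*u^2 + 4*u*v^2 + 9*u*v - 3*v^2
  coeff of dv: -12*u^3 - 6*u^2*v + 18*u*v^2 - 6*v^3
F^* omega = (36*u^3 - 24*u^2*v - 7*u^2 + 4*u*v^2 + 9*u*v - 3*v^2) du + (-12*u^3 - 6*u^2*v + 18*u*v^2 - 6*v^3) dv.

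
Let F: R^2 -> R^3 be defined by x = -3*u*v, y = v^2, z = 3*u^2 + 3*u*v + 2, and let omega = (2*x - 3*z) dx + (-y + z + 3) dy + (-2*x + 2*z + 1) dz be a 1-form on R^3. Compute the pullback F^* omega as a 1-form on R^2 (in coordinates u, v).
F^* omega = (36*u^3 + 117*u^2*v + 81*u*v^2 + 30*u + 33*v) du + (45*u^3 + 87*u^2*v + 6*u*v^2 + 33*u - 2*v^3 + 10*v) dv

Using F^*(f dg) = (f ∘ F) d(g ∘ F), substitute each coordinate x_i by F_i(u, v) in f_i, and replace dx_i by d F_i = (∂F_i/∂u) du + (∂F_i/∂v) dv.
  For the x component: f_1(F) = -9*u^2 - 15*u*v - 6; d F_1 = (-3*v) du + (-3*u) dv
  For the y component: f_2(F) = 3*u^2 + 3*u*v - v^2 + 5; d F_2 = (0) du + (2*v) dv
  For the z component: f_3(F) = 6*u^2 + 12*u*v + 5; d F_3 = (6*u + 3*v) du + (3*u) dv
Combining and collecting du, dv coefficients:
  coeff of du: 36*u^3 + 117*u^2*v + 81*u*v^2 + 30*u + 33*v
  coeff of dv: 45*u^3 + 87*u^2*v + 6*u*v^2 + 33*u - 2*v^3 + 10*v
F^* omega = (36*u^3 + 117*u^2*v + 81*u*v^2 + 30*u + 33*v) du + (45*u^3 + 87*u^2*v + 6*u*v^2 + 33*u - 2*v^3 + 10*v) dv.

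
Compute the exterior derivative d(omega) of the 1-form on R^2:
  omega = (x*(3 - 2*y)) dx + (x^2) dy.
d(omega) = (4*x) dx ∧ dy

For a 1-form omega = sum_i f_i dx_i, the exterior derivative is
  d(omega) = sum_{i < j} (∂f_j/∂x_i - ∂f_i/∂x_j) dx_i ∧ dx_j.
  coefficient of dx ∧ dy: ∂f_2/∂x - ∂f_1/∂y = ∂(x^2)/∂x - ∂(x*(3 - 2*y))/∂y = 4*x
Assembling: d(omega) = (4*x) dx ∧ dy.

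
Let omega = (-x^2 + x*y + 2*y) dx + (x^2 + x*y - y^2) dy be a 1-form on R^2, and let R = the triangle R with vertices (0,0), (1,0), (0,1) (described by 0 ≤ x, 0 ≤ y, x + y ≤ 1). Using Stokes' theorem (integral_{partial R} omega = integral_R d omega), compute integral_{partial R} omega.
integral_(partial R) omega = -2/3

Stokes: integral_partial_R omega = integral_R d omega with d omega = (∂Q/∂x - ∂P/∂y) dx ∧ dy.
  ∂Q/∂x = 2*x + y
  ∂P/∂y = x + 2
  integrand = ∂Q/∂x - ∂P/∂y = x + y - 2.
Integrating over R: integral_0^1 integral_0^{1-x} (x + y - 2) dy dx = -2/3.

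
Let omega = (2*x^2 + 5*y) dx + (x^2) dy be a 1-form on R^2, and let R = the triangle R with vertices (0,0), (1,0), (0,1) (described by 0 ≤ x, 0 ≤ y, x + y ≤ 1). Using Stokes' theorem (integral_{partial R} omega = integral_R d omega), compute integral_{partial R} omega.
integral_(partial R) omega = -13/6

Stokes: integral_partial_R omega = integral_R d omega with d omega = (∂Q/∂x - ∂P/∂y) dx ∧ dy.
  ∂Q/∂x = 2*x
  ∂P/∂y = 5
  integrand = ∂Q/∂x - ∂P/∂y = 2*x - 5.
Integrating over R: integral_0^1 integral_0^{1-x} (2*x - 5) dy dx = -13/6.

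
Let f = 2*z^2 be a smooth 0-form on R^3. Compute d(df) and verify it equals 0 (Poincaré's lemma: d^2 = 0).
d(df) = 0

Step 1: df = sum_i (∂f/∂x_i) dx_i = (0) dx + (0) dy + (4*z) dz.
Step 2: Apply d again. Using the 1-form formula, the coefficient of dx ∧ dy in d(df) is ∂^2 f/∂x ∂y - ∂^2 f/∂y ∂x = (0) - (0) = 0 (equality of mixed partials for smooth f).
Similarly for dx ∧ dz and dy ∧ dz — all coefficients vanish. So d(df) = 0.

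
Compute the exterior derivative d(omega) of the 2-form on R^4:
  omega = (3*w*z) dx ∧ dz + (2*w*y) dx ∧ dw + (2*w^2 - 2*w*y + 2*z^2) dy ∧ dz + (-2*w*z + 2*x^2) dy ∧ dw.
d(omega) = (3*z) dx ∧ dz ∧ dw + (-2*w + 4*x) dx ∧ dy ∧ dw + (6*w - 2*y) dy ∧ dz ∧ dw

For a 2-form omega = sum_{i<j} g_{ij} dx_i ∧ dx_j, the exterior derivative is
  d(omega) = sum_{i<j} d(g_{ij}) ∧ dx_i ∧ dx_j = sum_{i<j, k} (∂g_{ij}/∂x_k) dx_k ∧ dx_i ∧ dx_j.
Expand each term, using dx_k ∧ dx_i ∧ dx_j = sgn(permutation) dx_{(a)} ∧ dx_{(b)} ∧ dx_{(c)} with (a < b < c) sorted:
  d(3*w*z) includes (∂/∂w)(3*w*z) dw = (3*z) dw, which multiplied by dx ∧ dz gives (3*z) dx ∧ dz ∧ dw
  d(2*w*y) includes (∂/∂y)(2*w*y) dy = (2*w) dy, which multiplied by dx ∧ dw gives (-2*w) dx ∧ dy ∧ dw
  d(2*w^2 - 2*w*y + 2*z^2) includes (∂/∂w)(2*w^2 - 2*w*y + 2*z^2) dw = (4*w - 2*y) dw, which multiplied by dy ∧ dz gives (4*w - 2*y) dy ∧ dz ∧ dw
  d(-2*w*z + 2*x^2) includes (∂/∂x)(-2*w*z + 2*x^2) dx = (4*x) dx, which multiplied by dy ∧ dw gives (4*x) dx ∧ dy ∧ dw
  d(-2*w*z + 2*x^2) includes (∂/∂z)(-2*w*z + 2*x^2) dz = (-2*w) dz, which multiplied by dy ∧ dw gives (2*w) dy ∧ dz ∧ dw
Collecting like 3-forms: d(omega) = (3*z) dx ∧ dz ∧ dw + (-2*w + 4*x) dx ∧ dy ∧ dw + (6*w - 2*y) dy ∧ dz ∧ dw.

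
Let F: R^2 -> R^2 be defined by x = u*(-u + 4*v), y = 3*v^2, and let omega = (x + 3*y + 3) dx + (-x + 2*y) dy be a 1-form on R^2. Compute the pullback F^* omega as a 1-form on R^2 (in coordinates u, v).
F^* omega = (2*u^3 - 12*u^2*v - 2*u*v^2 - 6*u + 36*v^3 + 12*v) du + (-4*u^3 + 22*u^2*v + 12*u*v^2 + 12*u + 36*v^3) dv

Using F^*(f dg) = (f ∘ F) d(g ∘ F), substitute each coordinate x_i by F_i(u, v) in f_i, and replace dx_i by d F_i = (∂F_i/∂u) du + (∂F_i/∂v) dv.
  For the x component: f_1(F) = -u^2 + 4*u*v + 9*v^2 + 3; d F_1 = (-2*u + 4*v) du + (4*u) dv
  For the y component: f_2(F) = u^2 - 4*u*v + 6*v^2; d F_2 = (0) du + (6*v) dv
Combining and collecting du, dv coefficients:
  coeff of du: 2*u^3 - 12*u^2*v - 2*u*v^2 - 6*u + 36*v^3 + 12*v
  coeff of dv: -4*u^3 + 22*u^2*v + 12*u*v^2 + 12*u + 36*v^3
F^* omega = (2*u^3 - 12*u^2*v - 2*u*v^2 - 6*u + 36*v^3 + 12*v) du + (-4*u^3 + 22*u^2*v + 12*u*v^2 + 12*u + 36*v^3) dv.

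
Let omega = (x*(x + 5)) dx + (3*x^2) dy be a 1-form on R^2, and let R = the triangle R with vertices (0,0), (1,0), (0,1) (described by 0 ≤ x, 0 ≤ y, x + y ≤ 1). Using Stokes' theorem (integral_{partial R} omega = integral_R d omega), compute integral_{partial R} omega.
integral_(partial R) omega = 1

Stokes: integral_partial_R omega = integral_R d omega with d omega = (∂Q/∂x - ∂P/∂y) dx ∧ dy.
  ∂Q/∂x = 6*x
  ∂P/∂y = 0
  integrand = ∂Q/∂x - ∂P/∂y = 6*x.
Integrating over R: integral_0^1 integral_0^{1-x} (6*x) dy dx = 1.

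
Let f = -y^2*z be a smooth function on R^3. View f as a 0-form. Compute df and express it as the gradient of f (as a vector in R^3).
df = (0) dx + (-2*y*z) dy + (-y^2) dz; grad f = (0, -2*y*z, -y^2)

For a 0-form f, d f = (∂f/∂x) dx + (∂f/∂y) dy + (∂f/∂z) dz. The components of the vector representation are exactly the entries of grad f in Cartesian coordinates:
  ∂f/∂x = 0
  ∂f/∂y = -2*y*z
  ∂f/∂z = -y^2.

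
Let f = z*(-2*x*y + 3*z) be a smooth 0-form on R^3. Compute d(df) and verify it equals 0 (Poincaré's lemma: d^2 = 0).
d(df) = 0

Step 1: df = sum_i (∂f/∂x_i) dx_i = (-2*y*z) dx + (-2*x*z) dy + (-2*x*y + 6*z) dz.
Step 2: Apply d again. Using the 1-form formula, the coefficient of dx ∧ dy in d(df) is ∂^2 f/∂x ∂y - ∂^2 f/∂y ∂x = (-2*z) - (-2*z) = 0 (equality of mixed partials for smooth f).
Similarly for dx ∧ dz and dy ∧ dz — all coefficients vanish. So d(df) = 0.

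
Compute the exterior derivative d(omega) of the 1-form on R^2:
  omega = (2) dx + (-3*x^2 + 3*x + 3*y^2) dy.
d(omega) = (3 - 6*x) dx ∧ dy

For a 1-form omega = sum_i f_i dx_i, the exterior derivative is
  d(omega) = sum_{i < j} (∂f_j/∂x_i - ∂f_i/∂x_j) dx_i ∧ dx_j.
  coefficient of dx ∧ dy: ∂f_2/∂x - ∂f_1/∂y = ∂(-3*x^2 + 3*x + 3*y^2)/∂x - ∂(2)/∂y = 3 - 6*x
Assembling: d(omega) = (3 - 6*x) dx ∧ dy.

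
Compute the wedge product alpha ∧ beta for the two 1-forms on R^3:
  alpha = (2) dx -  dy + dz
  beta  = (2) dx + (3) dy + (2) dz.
alpha ∧ beta = (8) dx ∧ dy + (2) dx ∧ dz + (-5) dy ∧ dz

Distribute the wedge, using dx_i ∧ dx_j = -dx_j ∧ dx_i and dx_i ∧ dx_i = 0. For each pair (i, j) with i < j, the coefficient of dx_i ∧ dx_j in alpha ∧ beta is (alpha_i * beta_j - alpha_j * beta_i). Collecting: alpha ∧ beta = (8) dx ∧ dy + (2) dx ∧ dz + (-5) dy ∧ dz.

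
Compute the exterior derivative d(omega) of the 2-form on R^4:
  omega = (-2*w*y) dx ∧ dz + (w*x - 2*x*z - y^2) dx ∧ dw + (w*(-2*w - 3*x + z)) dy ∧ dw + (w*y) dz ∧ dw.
d(omega) = (2*w) dx ∧ dy ∧ dz + (2*x - 2*y) dx ∧ dz ∧ dw + (-3*w + 2*y) dx ∧ dy ∧ dw

For a 2-form omega = sum_{i<j} g_{ij} dx_i ∧ dx_j, the exterior derivative is
  d(omega) = sum_{i<j} d(g_{ij}) ∧ dx_i ∧ dx_j = sum_{i<j, k} (∂g_{ij}/∂x_k) dx_k ∧ dx_i ∧ dx_j.
Expand each term, using dx_k ∧ dx_i ∧ dx_j = sgn(permutation) dx_{(a)} ∧ dx_{(b)} ∧ dx_{(c)} with (a < b < c) sorted:
  d(-2*w*y) includes (∂/∂y)(-2*w*y) dy = (-2*w) dy, which multiplied by dx ∧ dz gives (2*w) dx ∧ dy ∧ dz
  d(-2*w*y) includes (∂/∂w)(-2*w*y) dw = (-2*y) dw, which multiplied by dx ∧ dz gives (-2*y) dx ∧ dz ∧ dw
  d(w*x - 2*x*z - y^2) includes (∂/∂y)(w*x - 2*x*z - y^2) dy = (-2*y) dy, which multiplied by dx ∧ dw gives (2*y) dx ∧ dy ∧ dw
  d(w*x - 2*x*z - y^2) includes (∂/∂z)(w*x - 2*x*z - y^2) dz = (-2*x) dz, which multiplied by dx ∧ dw gives (2*x) dx ∧ dz ∧ dw
  d(w*(-2*w - 3*x + z)) includes (∂/∂x)(w*(-2*w - 3*x + z)) dx = (-3*w) dx, which multiplied by dy ∧ dw gives (-3*w) dx ∧ dy ∧ dw
  d(w*(-2*w - 3*x + z)) includes (∂/∂z)(w*(-2*w - 3*x + z)) dz = (w) dz, which multiplied by dy ∧ dw gives (-w) dy ∧ dz ∧ dw
  d(w*y) includes (∂/∂y)(w*y) dy = (w) dy, which multiplied by dz ∧ dw gives (w) dy ∧ dz ∧ dw
Collecting like 3-forms: d(omega) = (2*w) dx ∧ dy ∧ dz + (2*x - 2*y) dx ∧ dz ∧ dw + (-3*w + 2*y) dx ∧ dy ∧ dw.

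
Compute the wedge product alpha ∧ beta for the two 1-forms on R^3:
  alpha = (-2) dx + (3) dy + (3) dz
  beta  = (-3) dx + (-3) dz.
alpha ∧ beta = (15) dx ∧ dz + (9) dx ∧ dy + (-9) dy ∧ dz

Distribute the wedge, using dx_i ∧ dx_j = -dx_j ∧ dx_i and dx_i ∧ dx_i = 0. For each pair (i, j) with i < j, the coefficient of dx_i ∧ dx_j in alpha ∧ beta is (alpha_i * beta_j - alpha_j * beta_i). Collecting: alpha ∧ beta = (15) dx ∧ dz + (9) dx ∧ dy + (-9) dy ∧ dz.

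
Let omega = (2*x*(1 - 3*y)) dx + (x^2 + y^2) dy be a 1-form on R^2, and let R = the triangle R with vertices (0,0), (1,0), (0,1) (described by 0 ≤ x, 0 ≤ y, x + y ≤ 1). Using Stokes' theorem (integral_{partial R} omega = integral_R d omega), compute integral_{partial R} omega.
integral_(partial R) omega = 4/3

Stokes: integral_partial_R omega = integral_R d omega with d omega = (∂Q/∂x - ∂P/∂y) dx ∧ dy.
  ∂Q/∂x = 2*x
  ∂P/∂y = -6*x
  integrand = ∂Q/∂x - ∂P/∂y = 8*x.
Integrating over R: integral_0^1 integral_0^{1-x} (8*x) dy dx = 4/3.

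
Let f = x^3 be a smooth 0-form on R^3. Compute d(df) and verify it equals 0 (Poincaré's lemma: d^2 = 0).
d(df) = 0

Step 1: df = sum_i (∂f/∂x_i) dx_i = (3*x^2) dx + (0) dy + (0) dz.
Step 2: Apply d again. Using the 1-form formula, the coefficient of dx ∧ dy in d(df) is ∂^2 f/∂x ∂y - ∂^2 f/∂y ∂x = (0) - (0) = 0 (equality of mixed partials for smooth f).
Similarly for dx ∧ dz and dy ∧ dz — all coefficients vanish. So d(df) = 0.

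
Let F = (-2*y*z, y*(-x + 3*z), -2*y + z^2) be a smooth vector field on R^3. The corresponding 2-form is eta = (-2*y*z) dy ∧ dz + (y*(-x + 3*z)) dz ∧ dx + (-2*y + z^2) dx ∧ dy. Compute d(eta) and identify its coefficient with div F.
d(eta) = (-x + 5*z) dx ∧ dy ∧ dz; div F = -x + 5*z

For a 2-form in R^3 of the form above, applying d gives a 3-form with coefficient ∂P/∂x + ∂Q/∂y + ∂R/∂z:
  ∂P/∂x = 0
  ∂Q/∂y = -x + 3*z
  ∂R/∂z = 2*z
Sum = -x + 5*z, which is exactly div F.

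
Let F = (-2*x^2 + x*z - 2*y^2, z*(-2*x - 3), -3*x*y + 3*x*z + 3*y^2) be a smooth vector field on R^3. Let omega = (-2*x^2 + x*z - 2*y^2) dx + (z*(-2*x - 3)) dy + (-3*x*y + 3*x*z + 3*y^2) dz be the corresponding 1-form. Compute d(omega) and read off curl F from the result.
d(omega) = (-x + 6*y + 3) dy ∧ dz + (x + 3*y - 3*z) dz ∧ dx + (4*y - 2*z) dx ∧ dy; curl F = (-x + 6*y + 3, x + 3*y - 3*z, 4*y - 2*z)

d omega = sum_{i<j} (∂f_j/∂x_i - ∂f_i/∂x_j) dx_i ∧ dx_j. Under the identification (dy ∧ dz, dz ∧ dx, dx ∧ dy) ↔ (e_x, e_y, e_z), the coefficients are exactly the components of curl F. Compute:
  ∂R/∂y - ∂Q/∂z = (-3*x + 6*y) - (-2*x - 3) = -x + 6*y + 3
  ∂P/∂z - ∂R/∂x = (x) - (-3*y + 3*z) = x + 3*y - 3*z
  ∂Q/∂x - ∂P/∂y = (-2*z) - (-4*y) = 4*y - 2*z.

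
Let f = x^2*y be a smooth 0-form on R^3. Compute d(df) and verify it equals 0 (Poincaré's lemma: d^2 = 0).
d(df) = 0

Step 1: df = sum_i (∂f/∂x_i) dx_i = (2*x*y) dx + (x^2) dy + (0) dz.
Step 2: Apply d again. Using the 1-form formula, the coefficient of dx ∧ dy in d(df) is ∂^2 f/∂x ∂y - ∂^2 f/∂y ∂x = (2*x) - (2*x) = 0 (equality of mixed partials for smooth f).
Similarly for dx ∧ dz and dy ∧ dz — all coefficients vanish. So d(df) = 0.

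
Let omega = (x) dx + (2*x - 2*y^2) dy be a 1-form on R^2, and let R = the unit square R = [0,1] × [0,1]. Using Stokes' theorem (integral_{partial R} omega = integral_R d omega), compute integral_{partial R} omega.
integral_(partial R) omega = 2

Stokes: integral_partial_R omega = integral_R d omega with d omega = (∂Q/∂x - ∂P/∂y) dx ∧ dy.
  ∂Q/∂x = 2
  ∂P/∂y = 0
  integrand = ∂Q/∂x - ∂P/∂y = 2.
Integrating over R: integral_0^1 integral_0^1 (2) dx dy = 2.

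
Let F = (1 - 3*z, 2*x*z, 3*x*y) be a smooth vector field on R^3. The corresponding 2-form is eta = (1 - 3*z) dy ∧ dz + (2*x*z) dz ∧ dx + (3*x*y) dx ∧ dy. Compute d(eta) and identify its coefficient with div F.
d(eta) = (0) dx ∧ dy ∧ dz; div F = 0

For a 2-form in R^3 of the form above, applying d gives a 3-form with coefficient ∂P/∂x + ∂Q/∂y + ∂R/∂z:
  ∂P/∂x = 0
  ∂Q/∂y = 0
  ∂R/∂z = 0
Sum = 0, which is exactly div F.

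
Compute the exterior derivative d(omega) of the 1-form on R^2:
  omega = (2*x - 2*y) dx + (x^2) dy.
d(omega) = (2*x + 2) dx ∧ dy

For a 1-form omega = sum_i f_i dx_i, the exterior derivative is
  d(omega) = sum_{i < j} (∂f_j/∂x_i - ∂f_i/∂x_j) dx_i ∧ dx_j.
  coefficient of dx ∧ dy: ∂f_2/∂x - ∂f_1/∂y = ∂(x^2)/∂x - ∂(2*x - 2*y)/∂y = 2*x + 2
Assembling: d(omega) = (2*x + 2) dx ∧ dy.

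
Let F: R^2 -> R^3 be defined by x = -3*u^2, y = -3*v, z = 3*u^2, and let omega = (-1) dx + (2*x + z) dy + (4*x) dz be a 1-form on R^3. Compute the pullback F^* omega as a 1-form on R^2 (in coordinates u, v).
F^* omega = (-72*u^3 + 6*u) du + (9*u^2) dv

Using F^*(f dg) = (f ∘ F) d(g ∘ F), substitute each coordinate x_i by F_i(u, v) in f_i, and replace dx_i by d F_i = (∂F_i/∂u) du + (∂F_i/∂v) dv.
  For the x component: f_1(F) = -1; d F_1 = (-6*u) du + (0) dv
  For the y component: f_2(F) = -3*u^2; d F_2 = (0) du + (-3) dv
  For the z component: f_3(F) = -12*u^2; d F_3 = (6*u) du + (0) dv
Combining and collecting du, dv coefficients:
  coeff of du: -72*u^3 + 6*u
  coeff of dv: 9*u^2
F^* omega = (-72*u^3 + 6*u) du + (9*u^2) dv.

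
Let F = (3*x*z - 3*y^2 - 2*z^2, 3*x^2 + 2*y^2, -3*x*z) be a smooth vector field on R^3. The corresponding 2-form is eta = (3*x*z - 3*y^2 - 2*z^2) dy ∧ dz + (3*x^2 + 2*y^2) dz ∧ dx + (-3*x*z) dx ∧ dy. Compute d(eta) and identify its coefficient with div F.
d(eta) = (-3*x + 4*y + 3*z) dx ∧ dy ∧ dz; div F = -3*x + 4*y + 3*z

For a 2-form in R^3 of the form above, applying d gives a 3-form with coefficient ∂P/∂x + ∂Q/∂y + ∂R/∂z:
  ∂P/∂x = 3*z
  ∂Q/∂y = 4*y
  ∂R/∂z = -3*x
Sum = -3*x + 4*y + 3*z, which is exactly div F.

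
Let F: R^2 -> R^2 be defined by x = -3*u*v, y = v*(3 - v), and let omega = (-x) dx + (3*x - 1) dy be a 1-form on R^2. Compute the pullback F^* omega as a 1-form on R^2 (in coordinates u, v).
F^* omega = (-9*u*v^2) du + (-9*u^2*v + 18*u*v^2 - 27*u*v + 2*v - 3) dv

Using F^*(f dg) = (f ∘ F) d(g ∘ F), substitute each coordinate x_i by F_i(u, v) in f_i, and replace dx_i by d F_i = (∂F_i/∂u) du + (∂F_i/∂v) dv.
  For the x component: f_1(F) = 3*u*v; d F_1 = (-3*v) du + (-3*u) dv
  For the y component: f_2(F) = -9*u*v - 1; d F_2 = (0) du + (3 - 2*v) dv
Combining and collecting du, dv coefficients:
  coeff of du: -9*u*v^2
  coeff of dv: -9*u^2*v + 18*u*v^2 - 27*u*v + 2*v - 3
F^* omega = (-9*u*v^2) du + (-9*u^2*v + 18*u*v^2 - 27*u*v + 2*v - 3) dv.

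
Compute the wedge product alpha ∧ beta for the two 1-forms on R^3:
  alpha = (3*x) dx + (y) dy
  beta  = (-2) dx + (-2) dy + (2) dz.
alpha ∧ beta = (-6*x + 2*y) dx ∧ dy + (6*x) dx ∧ dz + (2*y) dy ∧ dz

Distribute the wedge, using dx_i ∧ dx_j = -dx_j ∧ dx_i and dx_i ∧ dx_i = 0. For each pair (i, j) with i < j, the coefficient of dx_i ∧ dx_j in alpha ∧ beta is (alpha_i * beta_j - alpha_j * beta_i). Collecting: alpha ∧ beta = (-6*x + 2*y) dx ∧ dy + (6*x) dx ∧ dz + (2*y) dy ∧ dz.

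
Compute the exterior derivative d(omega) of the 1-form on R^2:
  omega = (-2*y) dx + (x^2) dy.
d(omega) = (2*x + 2) dx ∧ dy

For a 1-form omega = sum_i f_i dx_i, the exterior derivative is
  d(omega) = sum_{i < j} (∂f_j/∂x_i - ∂f_i/∂x_j) dx_i ∧ dx_j.
  coefficient of dx ∧ dy: ∂f_2/∂x - ∂f_1/∂y = ∂(x^2)/∂x - ∂(-2*y)/∂y = 2*x + 2
Assembling: d(omega) = (2*x + 2) dx ∧ dy.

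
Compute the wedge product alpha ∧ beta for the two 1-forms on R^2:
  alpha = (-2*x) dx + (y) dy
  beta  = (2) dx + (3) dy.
alpha ∧ beta = (-6*x - 2*y) dx ∧ dy

Distribute the wedge, using dx_i ∧ dx_j = -dx_j ∧ dx_i and dx_i ∧ dx_i = 0. For each pair (i, j) with i < j, the coefficient of dx_i ∧ dx_j in alpha ∧ beta is (alpha_i * beta_j - alpha_j * beta_i). Collecting: alpha ∧ beta = (-6*x - 2*y) dx ∧ dy.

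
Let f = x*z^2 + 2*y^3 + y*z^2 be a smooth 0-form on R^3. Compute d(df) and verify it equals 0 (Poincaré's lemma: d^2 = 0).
d(df) = 0

Step 1: df = sum_i (∂f/∂x_i) dx_i = (z^2) dx + (6*y^2 + z^2) dy + (2*z*(x + y)) dz.
Step 2: Apply d again. Using the 1-form formula, the coefficient of dx ∧ dy in d(df) is ∂^2 f/∂x ∂y - ∂^2 f/∂y ∂x = (0) - (0) = 0 (equality of mixed partials for smooth f).
Similarly for dx ∧ dz and dy ∧ dz — all coefficients vanish. So d(df) = 0.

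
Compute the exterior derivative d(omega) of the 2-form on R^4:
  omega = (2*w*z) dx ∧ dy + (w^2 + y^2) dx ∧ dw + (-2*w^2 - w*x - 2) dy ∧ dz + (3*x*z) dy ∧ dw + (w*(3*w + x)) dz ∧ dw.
d(omega) = (w) dx ∧ dy ∧ dz + (-2*y + 5*z) dx ∧ dy ∧ dw + (-4*w - 4*x) dy ∧ dz ∧ dw + (w) dx ∧ dz ∧ dw

For a 2-form omega = sum_{i<j} g_{ij} dx_i ∧ dx_j, the exterior derivative is
  d(omega) = sum_{i<j} d(g_{ij}) ∧ dx_i ∧ dx_j = sum_{i<j, k} (∂g_{ij}/∂x_k) dx_k ∧ dx_i ∧ dx_j.
Expand each term, using dx_k ∧ dx_i ∧ dx_j = sgn(permutation) dx_{(a)} ∧ dx_{(b)} ∧ dx_{(c)} with (a < b < c) sorted:
  d(2*w*z) includes (∂/∂z)(2*w*z) dz = (2*w) dz, which multiplied by dx ∧ dy gives (2*w) dx ∧ dy ∧ dz
  d(2*w*z) includes (∂/∂w)(2*w*z) dw = (2*z) dw, which multiplied by dx ∧ dy gives (2*z) dx ∧ dy ∧ dw
  d(w^2 + y^2) includes (∂/∂y)(w^2 + y^2) dy = (2*y) dy, which multiplied by dx ∧ dw gives (-2*y) dx ∧ dy ∧ dw
  d(-2*w^2 - w*x - 2) includes (∂/∂x)(-2*w^2 - w*x - 2) dx = (-w) dx, which multiplied by dy ∧ dz gives (-w) dx ∧ dy ∧ dz
  d(-2*w^2 - w*x - 2) includes (∂/∂w)(-2*w^2 - w*x - 2) dw = (-4*w - x) dw, which multiplied by dy ∧ dz gives (-4*w - x) dy ∧ dz ∧ dw
  d(3*x*z) includes (∂/∂x)(3*x*z) dx = (3*z) dx, which multiplied by dy ∧ dw gives (3*z) dx ∧ dy ∧ dw
  d(3*x*z) includes (∂/∂z)(3*x*z) dz = (3*x) dz, which multiplied by dy ∧ dw gives (-3*x) dy ∧ dz ∧ dw
  d(w*(3*w + x)) includes (∂/∂x)(w*(3*w + x)) dx = (w) dx, which multiplied by dz ∧ dw gives (w) dx ∧ dz ∧ dw
Collecting like 3-forms: d(omega) = (w) dx ∧ dy ∧ dz + (-2*y + 5*z) dx ∧ dy ∧ dw + (-4*w - 4*x) dy ∧ dz ∧ dw + (w) dx ∧ dz ∧ dw.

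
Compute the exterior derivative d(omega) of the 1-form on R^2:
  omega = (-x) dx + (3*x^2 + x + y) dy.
d(omega) = (6*x + 1) dx ∧ dy

For a 1-form omega = sum_i f_i dx_i, the exterior derivative is
  d(omega) = sum_{i < j} (∂f_j/∂x_i - ∂f_i/∂x_j) dx_i ∧ dx_j.
  coefficient of dx ∧ dy: ∂f_2/∂x - ∂f_1/∂y = ∂(3*x^2 + x + y)/∂x - ∂(-x)/∂y = 6*x + 1
Assembling: d(omega) = (6*x + 1) dx ∧ dy.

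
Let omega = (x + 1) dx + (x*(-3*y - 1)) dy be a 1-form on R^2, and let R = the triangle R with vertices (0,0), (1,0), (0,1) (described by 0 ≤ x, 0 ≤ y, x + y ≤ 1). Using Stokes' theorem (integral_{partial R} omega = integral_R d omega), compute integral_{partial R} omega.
integral_(partial R) omega = -1

Stokes: integral_partial_R omega = integral_R d omega with d omega = (∂Q/∂x - ∂P/∂y) dx ∧ dy.
  ∂Q/∂x = -3*y - 1
  ∂P/∂y = 0
  integrand = ∂Q/∂x - ∂P/∂y = -3*y - 1.
Integrating over R: integral_0^1 integral_0^{1-x} (-3*y - 1) dy dx = -1.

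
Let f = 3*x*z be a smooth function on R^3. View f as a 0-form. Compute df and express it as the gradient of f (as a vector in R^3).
df = (3*z) dx + (0) dy + (3*x) dz; grad f = (3*z, 0, 3*x)

For a 0-form f, d f = (∂f/∂x) dx + (∂f/∂y) dy + (∂f/∂z) dz. The components of the vector representation are exactly the entries of grad f in Cartesian coordinates:
  ∂f/∂x = 3*z
  ∂f/∂y = 0
  ∂f/∂z = 3*x.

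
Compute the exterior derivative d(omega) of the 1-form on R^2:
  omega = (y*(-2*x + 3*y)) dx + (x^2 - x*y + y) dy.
d(omega) = (4*x - 7*y) dx ∧ dy

For a 1-form omega = sum_i f_i dx_i, the exterior derivative is
  d(omega) = sum_{i < j} (∂f_j/∂x_i - ∂f_i/∂x_j) dx_i ∧ dx_j.
  coefficient of dx ∧ dy: ∂f_2/∂x - ∂f_1/∂y = ∂(x^2 - x*y + y)/∂x - ∂(y*(-2*x + 3*y))/∂y = 4*x - 7*y
Assembling: d(omega) = (4*x - 7*y) dx ∧ dy.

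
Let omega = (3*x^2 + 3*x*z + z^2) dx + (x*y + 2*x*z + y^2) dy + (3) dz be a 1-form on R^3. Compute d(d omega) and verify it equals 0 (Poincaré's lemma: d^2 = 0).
d(d omega) = 0

Step 1: d omega = sum_{i<j} (∂f_j/∂x_i - ∂f_i/∂x_j) dx_i ∧ dx_j:
  coeff of dx ∧ dy: y + 2*z
  coeff of dx ∧ dz: -3*x - 2*z
  coeff of dy ∧ dz: -2*x
Step 2: Apply d again to each 2-form coefficient. The only possible 3-form in R^3 is dx ∧ dy ∧ dz, with coefficient
  ∂(coeff of dy∧dz)/∂x - ∂(coeff of dx∧dz)/∂y + ∂(coeff of dx∧dy)/∂z
  = ∂/∂x (-2*x) - ∂/∂y (-3*x - 2*z) + ∂/∂z (y + 2*z).
Each of these terms simplifies to sums of mixed partials that cancel in pairs. The result is 0 (by equality of mixed partials for smooth functions — Schwarz / Clairaut).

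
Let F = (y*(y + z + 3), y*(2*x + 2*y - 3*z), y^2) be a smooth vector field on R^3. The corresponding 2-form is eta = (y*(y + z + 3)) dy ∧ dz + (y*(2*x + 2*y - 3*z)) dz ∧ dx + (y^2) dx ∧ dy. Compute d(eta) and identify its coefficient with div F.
d(eta) = (2*x + 4*y - 3*z) dx ∧ dy ∧ dz; div F = 2*x + 4*y - 3*z

For a 2-form in R^3 of the form above, applying d gives a 3-form with coefficient ∂P/∂x + ∂Q/∂y + ∂R/∂z:
  ∂P/∂x = 0
  ∂Q/∂y = 2*x + 4*y - 3*z
  ∂R/∂z = 0
Sum = 2*x + 4*y - 3*z, which is exactly div F.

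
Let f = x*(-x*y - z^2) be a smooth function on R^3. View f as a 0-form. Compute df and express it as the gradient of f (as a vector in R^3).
df = (-2*x*y - z^2) dx + (-x^2) dy + (-2*x*z) dz; grad f = (-2*x*y - z^2, -x^2, -2*x*z)

For a 0-form f, d f = (∂f/∂x) dx + (∂f/∂y) dy + (∂f/∂z) dz. The components of the vector representation are exactly the entries of grad f in Cartesian coordinates:
  ∂f/∂x = -2*x*y - z^2
  ∂f/∂y = -x^2
  ∂f/∂z = -2*x*z.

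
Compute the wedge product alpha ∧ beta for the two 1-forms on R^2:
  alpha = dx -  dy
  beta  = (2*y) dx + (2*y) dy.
alpha ∧ beta = (4*y) dx ∧ dy

Distribute the wedge, using dx_i ∧ dx_j = -dx_j ∧ dx_i and dx_i ∧ dx_i = 0. For each pair (i, j) with i < j, the coefficient of dx_i ∧ dx_j in alpha ∧ beta is (alpha_i * beta_j - alpha_j * beta_i). Collecting: alpha ∧ beta = (4*y) dx ∧ dy.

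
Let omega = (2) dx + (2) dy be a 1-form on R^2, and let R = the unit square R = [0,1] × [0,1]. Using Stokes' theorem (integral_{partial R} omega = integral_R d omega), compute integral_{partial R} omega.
integral_(partial R) omega = 0

Stokes: integral_partial_R omega = integral_R d omega with d omega = (∂Q/∂x - ∂P/∂y) dx ∧ dy.
  ∂Q/∂x = 0
  ∂P/∂y = 0
  integrand = ∂Q/∂x - ∂P/∂y = 0.
Integrating over R: integral_0^1 integral_0^1 (0) dx dy = 0.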